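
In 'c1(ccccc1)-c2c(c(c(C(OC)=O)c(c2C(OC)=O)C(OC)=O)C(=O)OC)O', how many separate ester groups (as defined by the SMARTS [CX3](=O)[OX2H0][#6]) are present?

[CX3](=O)[OX2H0][#6] is the SMARTS for an ester: a carbonyl carbon bonded to an oxygen that is itself bonded to carbon (no H on that O).
The molecule carries 4 separate instances of a methyl-ester group (-C(=O)OCH3) meeting every constraint; each maps to a distinct set of atoms, giving 4 matches.

4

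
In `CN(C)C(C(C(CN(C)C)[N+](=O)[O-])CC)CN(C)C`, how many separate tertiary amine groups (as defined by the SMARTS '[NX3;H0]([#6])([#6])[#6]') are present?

3

[NX3;H0]([#6])([#6])[#6] is the SMARTS for a tertiary amine: a trivalent nitrogen with no H, bonded to three carbons.
The molecule carries 3 separate instances of a dimethylamino group (-N(CH3)2) meeting every constraint; each maps to a distinct set of atoms, giving 3 matches.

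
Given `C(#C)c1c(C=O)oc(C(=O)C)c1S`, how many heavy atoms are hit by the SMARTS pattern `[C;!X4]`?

4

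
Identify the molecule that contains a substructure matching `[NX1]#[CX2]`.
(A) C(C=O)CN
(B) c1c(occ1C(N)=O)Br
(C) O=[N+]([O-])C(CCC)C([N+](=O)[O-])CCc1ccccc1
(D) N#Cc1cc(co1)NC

D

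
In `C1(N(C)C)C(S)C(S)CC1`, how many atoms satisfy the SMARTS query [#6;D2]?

The query [#6;D2] means: any carbon bonded to exactly two heavy atoms.
Check the 10 heavy atoms by environment: 2× C (D2) → match; 3× C (D3) → no; 1× N (D3) → no; 2× C (D1) → no; 2× S (D1) → no.
That gives 2 matching atoms.

2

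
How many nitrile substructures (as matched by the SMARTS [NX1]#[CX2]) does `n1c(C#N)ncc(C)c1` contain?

1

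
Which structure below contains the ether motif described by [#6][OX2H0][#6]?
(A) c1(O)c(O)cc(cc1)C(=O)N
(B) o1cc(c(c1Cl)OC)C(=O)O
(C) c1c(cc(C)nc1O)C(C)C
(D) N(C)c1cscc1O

B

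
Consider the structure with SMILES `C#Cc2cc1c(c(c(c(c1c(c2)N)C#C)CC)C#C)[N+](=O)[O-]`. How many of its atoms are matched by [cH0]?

8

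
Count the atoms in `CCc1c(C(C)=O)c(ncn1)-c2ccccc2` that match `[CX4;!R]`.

3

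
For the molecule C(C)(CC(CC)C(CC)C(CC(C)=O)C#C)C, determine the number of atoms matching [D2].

5

Check the 17 heavy atoms by environment: 5× C (D2) → match; 5× C (D3) → no; 6× C (D1) → no; 1× O (D1) → no.
That gives 5 matching atoms.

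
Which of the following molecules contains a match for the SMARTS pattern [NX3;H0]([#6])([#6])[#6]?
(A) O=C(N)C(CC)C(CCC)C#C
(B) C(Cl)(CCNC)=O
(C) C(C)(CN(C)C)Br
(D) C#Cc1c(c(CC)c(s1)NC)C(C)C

C

[NX3;H0]([#6])([#6])[#6] describes a trivalent nitrogen with no H, bonded to three carbons (a tertiary amine).
(A) has a primary amide (-C(=O)NH2) but the amide nitrogen has H2 and only one carbon neighbour.
(B) has an N-methylamino group (-NHCH3) but the nitrogen still has one H (H1), not H0.
(C) contains a dimethylamino group (-N(CH3)2), which satisfies every atom and bond constraint.
(D) has an N-methylamino group (-NHCH3) but the nitrogen still has one H (H1), not H0.
So the answer is (C).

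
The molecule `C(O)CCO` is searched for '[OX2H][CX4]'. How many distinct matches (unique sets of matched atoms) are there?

2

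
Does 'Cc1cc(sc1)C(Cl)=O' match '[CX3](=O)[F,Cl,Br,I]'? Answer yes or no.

The pattern [CX3](=O)[F,Cl,Br,I] describes a carbonyl carbon bonded to a halogen — an acyl halide.
The molecule carries an acyl chloride (-C(=O)Cl), whose atoms satisfy every constraint of the query, so the pattern matches.

Yes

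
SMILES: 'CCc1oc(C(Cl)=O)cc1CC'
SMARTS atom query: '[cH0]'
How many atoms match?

Check the 12 heavy atoms by environment: 1× o (aromatic, H0) → no; 3× c (aromatic, H0) → match; 1× c (aromatic, H1) → no; 2× C (H2) → no; 2× C (H3) → no; 1× C (H0) → no; 1× O (H0) → no; 1× Cl (H0) → no.
That gives 3 matching atoms.

3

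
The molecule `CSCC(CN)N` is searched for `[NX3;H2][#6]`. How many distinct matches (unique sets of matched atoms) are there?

[NX3;H2][#6] is the SMARTS for a primary amine: a trivalent nitrogen with two H attached to carbon.
The molecule carries 2 separate instances of a primary amino group (-NH2) meeting every constraint; each maps to a distinct set of atoms, giving 2 matches.

2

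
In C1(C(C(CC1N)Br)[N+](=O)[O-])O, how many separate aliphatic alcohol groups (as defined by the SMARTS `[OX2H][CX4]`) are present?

[OX2H][CX4] is the SMARTS for an aliphatic alcohol: a hydroxyl oxygen bound to an sp3 (X4) carbon.
Exactly one fragment in the molecule meets all constraints, giving 1 match.

1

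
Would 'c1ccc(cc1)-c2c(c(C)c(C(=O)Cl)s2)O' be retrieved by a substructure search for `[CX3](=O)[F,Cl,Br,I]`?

Yes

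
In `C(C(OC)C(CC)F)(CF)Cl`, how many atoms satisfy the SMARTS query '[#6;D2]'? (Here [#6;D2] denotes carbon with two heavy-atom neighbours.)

The query [#6;D2] means: any carbon bonded to exactly two heavy atoms.
Check the 11 heavy atoms by environment: 2× C (D2) → match; 3× C (D3) → no; 2× C (D1) → no; 2× F (D1) → no; 1× Cl (D1) → no; 1× O (D2) → no.
That gives 2 matching atoms.

2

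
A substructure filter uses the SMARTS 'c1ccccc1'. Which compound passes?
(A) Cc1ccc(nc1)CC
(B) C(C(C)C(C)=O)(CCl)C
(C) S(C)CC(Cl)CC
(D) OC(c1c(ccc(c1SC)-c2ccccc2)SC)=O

c1ccccc1 describes six aromatic carbons in a ring (a benzene ring).
(A) has a methyl group (-CH3) but no six-membered all-carbon aromatic ring is present.
(B) has a methyl group (-CH3) but no six-membered all-carbon aromatic ring is present.
(C) has a methyl group (-CH3) but no six-membered all-carbon aromatic ring is present.
(D) contains a phenyl ring, which satisfies every atom and bond constraint.
So the answer is (D).

D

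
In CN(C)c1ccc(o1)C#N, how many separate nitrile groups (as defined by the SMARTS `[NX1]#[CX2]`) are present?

1

[NX1]#[CX2] is the SMARTS for a nitrile: a nitrogen triple-bonded to a two-connected carbon.
Exactly one fragment in the molecule meets all constraints, giving 1 match.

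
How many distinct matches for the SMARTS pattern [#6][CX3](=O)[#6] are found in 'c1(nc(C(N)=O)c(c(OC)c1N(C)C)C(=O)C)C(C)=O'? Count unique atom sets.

2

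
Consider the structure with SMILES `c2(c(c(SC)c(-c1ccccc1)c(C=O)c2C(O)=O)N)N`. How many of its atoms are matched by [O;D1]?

3

The query [O;D1] means: aliphatic oxygen bonded to exactly one heavy atom.
Check the 21 heavy atoms by environment: 7× c (aromatic, D3) → no; 5× c (aromatic, D2) → no; 2× N (D1) → no; 1× C (D3) → no; 3× O (D1) → match; 1× S (D2) → no; 1× C (D1) → no; 1× C (D2) → no.
That gives 3 matching atoms.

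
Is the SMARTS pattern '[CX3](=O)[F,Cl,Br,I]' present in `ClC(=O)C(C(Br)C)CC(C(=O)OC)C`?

Yes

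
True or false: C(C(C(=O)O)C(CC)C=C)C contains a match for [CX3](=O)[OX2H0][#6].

False

The pattern [CX3](=O)[OX2H0][#6] describes a carbonyl carbon bonded to an oxygen that is itself bonded to carbon (no H on that O) — an ester.
The closest candidate here is a carboxylic acid group (-C(=O)OH), but the singly-bonded O carries H (OX2H1, not H0). No other fragment satisfies the full query, so there is no match.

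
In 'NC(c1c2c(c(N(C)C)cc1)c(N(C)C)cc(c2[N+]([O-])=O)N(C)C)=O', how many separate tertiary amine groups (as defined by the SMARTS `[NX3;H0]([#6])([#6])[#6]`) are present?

3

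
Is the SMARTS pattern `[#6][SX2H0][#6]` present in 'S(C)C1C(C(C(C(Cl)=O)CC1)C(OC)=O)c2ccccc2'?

The pattern [#6][SX2H0][#6] describes an aliphatic sulfur bridging two carbons with no H on the sulfur — a thioether.
The molecule carries a methylthio ether (-SCH3), whose atoms satisfy every constraint of the query, so the pattern matches.

Yes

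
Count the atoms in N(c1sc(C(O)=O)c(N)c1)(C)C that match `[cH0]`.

3

Check the 12 heavy atoms by environment: 1× s (aromatic, H0) → no; 3× c (aromatic, H0) → match; 1× c (aromatic, H1) → no; 1× N (H0) → no; 2× C (H3) → no; 1× N (H2) → no; 1× C (H0) → no; 1× O (H0) → no; 1× O (H1) → no.
That gives 3 matching atoms.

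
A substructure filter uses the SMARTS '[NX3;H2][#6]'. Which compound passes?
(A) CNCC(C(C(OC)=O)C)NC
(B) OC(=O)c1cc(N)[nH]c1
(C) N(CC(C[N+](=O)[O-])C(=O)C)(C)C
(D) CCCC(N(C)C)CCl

[NX3;H2][#6] describes a trivalent nitrogen with two H attached to carbon (a primary amine).
(A) has an N-methylamino group (-NHCH3) but the nitrogen bears two carbons and only one H (H1), not H2.
(B) contains a primary amino group (-NH2), which satisfies every atom and bond constraint.
(C) has a dimethylamino group (-N(CH3)2) but the nitrogen has H0, not H2.
(D) has a dimethylamino group (-N(CH3)2) but the nitrogen has H0, not H2.
So the answer is (B).

B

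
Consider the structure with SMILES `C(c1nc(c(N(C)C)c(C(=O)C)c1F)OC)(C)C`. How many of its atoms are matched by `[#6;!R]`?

The query [#6;!R] means: carbon not in any ring.
Check the 18 heavy atoms by environment: 1× n (aromatic, in 6-ring) → no; 5× c (aromatic, in 6-ring) → no; 8× C (acyclic) → match; 2× O (acyclic) → no; 1× N (acyclic) → no; 1× F (acyclic) → no.
That gives 8 matching atoms.

8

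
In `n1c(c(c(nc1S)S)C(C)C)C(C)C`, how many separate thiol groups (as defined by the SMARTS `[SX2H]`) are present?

2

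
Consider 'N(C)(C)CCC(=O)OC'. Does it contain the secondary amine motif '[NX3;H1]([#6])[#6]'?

No

The pattern [NX3;H1]([#6])[#6] describes a trivalent nitrogen with one H, bonded to two carbons — a secondary amine.
The closest candidate here is a dimethylamino group (-N(CH3)2), but the nitrogen has H0, not H1. No other fragment satisfies the full query, so there is no match.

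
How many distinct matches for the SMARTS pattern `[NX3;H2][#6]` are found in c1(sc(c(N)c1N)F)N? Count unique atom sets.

3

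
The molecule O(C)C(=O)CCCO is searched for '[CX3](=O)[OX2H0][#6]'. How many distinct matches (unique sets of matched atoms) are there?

[CX3](=O)[OX2H0][#6] is the SMARTS for an ester: a carbonyl carbon bonded to an oxygen that is itself bonded to carbon (no H on that O).
Exactly one fragment in the molecule meets all constraints, giving 1 match.

1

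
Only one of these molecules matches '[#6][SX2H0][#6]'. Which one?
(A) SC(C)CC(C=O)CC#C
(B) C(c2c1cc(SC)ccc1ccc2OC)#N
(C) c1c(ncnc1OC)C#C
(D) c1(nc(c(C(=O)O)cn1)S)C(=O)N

[#6][SX2H0][#6] describes an aliphatic sulfur bridging two carbons with no H on the sulfur (a thioether).
(A) has a thiol (-SH) but the sulfur has H1, not H0 bridging two carbons.
(B) contains a methylthio ether (-SCH3), which satisfies every atom and bond constraint.
(C) has a methoxy ether (-OCH3) but the bridging atom is O, not S.
(D) has a thiol (-SH) but the sulfur has H1, not H0 bridging two carbons.
So the answer is (B).

B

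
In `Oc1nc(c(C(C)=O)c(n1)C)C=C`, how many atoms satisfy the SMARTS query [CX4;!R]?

The query [CX4;!R] means: aliphatic carbon with four total connections, not in a ring.
Check the 13 heavy atoms by environment: 2× n (aromatic, X2, in 6-ring) → no; 4× c (aromatic, X3, in 6-ring) → no; 2× C (X4, acyclic) → match; 1× O (X2, acyclic) → no; 3× C (X3, acyclic) → no; 1× O (X1, acyclic) → no.
That gives 2 matching atoms.

2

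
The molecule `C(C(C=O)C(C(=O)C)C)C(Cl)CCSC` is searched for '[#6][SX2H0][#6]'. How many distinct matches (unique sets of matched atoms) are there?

1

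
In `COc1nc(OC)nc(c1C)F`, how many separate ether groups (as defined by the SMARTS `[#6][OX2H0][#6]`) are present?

[#6][OX2H0][#6] is the SMARTS for an ether: an aliphatic oxygen bridging two carbons with no H on the oxygen.
The molecule carries 2 separate instances of a methoxy ether (-OCH3) meeting every constraint; each maps to a distinct set of atoms, giving 2 matches.

2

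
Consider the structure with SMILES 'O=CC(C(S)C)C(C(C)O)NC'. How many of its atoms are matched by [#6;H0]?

0

Check the 12 heavy atoms by environment: 3× C (H3) → no; 5× C (H1) → no; 1× O (H0) → no; 1× O (H1) → no; 1× S (H1) → no; 1× N (H1) → no.
No environment satisfies the query, so 0 matching atoms.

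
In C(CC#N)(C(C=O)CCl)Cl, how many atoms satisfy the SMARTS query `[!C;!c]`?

4

The query [!C;!c] means: neither aliphatic nor aromatic carbon — same as [!#6].
Check the 10 heavy atoms by environment: 6× C → no; 2× Cl → match; 1× O → match; 1× N → match.
Summing the matching environments: 2 + 1 + 1 = 4 matching atoms.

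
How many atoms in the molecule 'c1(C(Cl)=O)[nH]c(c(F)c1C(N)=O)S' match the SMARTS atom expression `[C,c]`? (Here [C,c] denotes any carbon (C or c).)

6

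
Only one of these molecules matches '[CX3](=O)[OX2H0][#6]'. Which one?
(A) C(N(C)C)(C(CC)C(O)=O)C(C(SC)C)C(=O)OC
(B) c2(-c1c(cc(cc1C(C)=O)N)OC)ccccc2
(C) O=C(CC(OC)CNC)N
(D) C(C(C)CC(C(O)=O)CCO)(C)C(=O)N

A

[CX3](=O)[OX2H0][#6] describes a carbonyl carbon bonded to an oxygen that is itself bonded to carbon (no H on that O) (an ester).
(A) contains a methyl-ester group (-C(=O)OCH3), which satisfies every atom and bond constraint.
(B) has a methoxy ether (-OCH3) but the ether oxygen is not adjacent to a C=O carbon.
(C) has a methoxy ether (-OCH3) but the ether oxygen is not adjacent to a C=O carbon.
(D) has a primary amide (-C(=O)NH2) but the carbonyl is bonded to N, not to an O-C linkage.
So the answer is (A).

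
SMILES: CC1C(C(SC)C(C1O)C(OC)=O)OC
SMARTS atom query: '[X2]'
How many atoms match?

Check the 15 heavy atoms by environment: 9× C (X4) → no; 1× S (X2) → match; 3× O (X2) → match; 1× C (X3) → no; 1× O (X1) → no.
Summing the matching environments: 1 + 3 = 4 matching atoms.

4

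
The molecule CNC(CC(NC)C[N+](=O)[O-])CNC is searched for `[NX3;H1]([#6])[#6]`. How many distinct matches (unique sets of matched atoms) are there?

3

[NX3;H1]([#6])[#6] is the SMARTS for a secondary amine: a trivalent nitrogen with one H, bonded to two carbons.
The molecule carries 3 separate instances of an N-methylamino group (-NHCH3) meeting every constraint; each maps to a distinct set of atoms, giving 3 matches.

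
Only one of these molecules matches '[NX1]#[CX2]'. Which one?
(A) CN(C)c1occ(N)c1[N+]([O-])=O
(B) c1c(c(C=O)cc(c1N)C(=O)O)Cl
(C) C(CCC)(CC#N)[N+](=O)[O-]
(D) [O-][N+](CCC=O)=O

C

[NX1]#[CX2] describes a nitrogen triple-bonded to a two-connected carbon (a nitrile).
(A) has a primary amino group (-NH2) but the nitrogen is NX3 (three connections), not NX1 triple-bonded.
(B) has a primary amino group (-NH2) but the nitrogen is NX3 (three connections), not NX1 triple-bonded.
(C) contains a nitrile (-C#N), which satisfies every atom and bond constraint.
(D) has a nitro group (-[N+](=O)[O-]) but there is no C#N triple bond.
So the answer is (C).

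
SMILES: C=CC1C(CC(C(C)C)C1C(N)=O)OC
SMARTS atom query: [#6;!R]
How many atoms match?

Check the 15 heavy atoms by environment: 5× C (in 5-ring) → no; 7× C (acyclic) → match; 2× O (acyclic) → no; 1× N (acyclic) → no.
That gives 7 matching atoms.

7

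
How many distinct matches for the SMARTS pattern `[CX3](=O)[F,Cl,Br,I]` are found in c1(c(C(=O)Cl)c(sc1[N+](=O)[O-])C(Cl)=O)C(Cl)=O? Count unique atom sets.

3

[CX3](=O)[F,Cl,Br,I] is the SMARTS for an acyl halide: a carbonyl carbon bonded to a halogen.
The molecule carries 3 separate instances of an acyl chloride (-C(=O)Cl) meeting every constraint; each maps to a distinct set of atoms, giving 3 matches.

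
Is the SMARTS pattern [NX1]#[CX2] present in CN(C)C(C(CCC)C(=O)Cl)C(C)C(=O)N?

No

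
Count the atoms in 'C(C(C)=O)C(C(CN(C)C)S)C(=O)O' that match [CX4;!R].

7

The query [CX4;!R] means: aliphatic carbon with four total connections, not in a ring.
Check the 14 heavy atoms by environment: 7× C (X4, acyclic) → match; 2× C (X3, acyclic) → no; 2× O (X1, acyclic) → no; 1× O (X2, acyclic) → no; 1× S (X2, acyclic) → no; 1× N (X3, acyclic) → no.
That gives 7 matching atoms.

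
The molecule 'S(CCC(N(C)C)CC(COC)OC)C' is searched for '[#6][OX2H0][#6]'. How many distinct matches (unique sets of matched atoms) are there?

2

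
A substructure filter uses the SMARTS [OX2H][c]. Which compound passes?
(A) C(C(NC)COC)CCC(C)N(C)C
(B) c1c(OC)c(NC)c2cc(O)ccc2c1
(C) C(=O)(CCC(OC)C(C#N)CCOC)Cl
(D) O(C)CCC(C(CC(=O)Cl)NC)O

B

[OX2H][c] describes a hydroxyl oxygen attached to an aromatic carbon (a phenol).
(A) has a methoxy ether (-OCH3) but the oxygen has H0, not H1.
(B) contains a hydroxyl group (-OH), which satisfies every atom and bond constraint.
(C) has a methoxy ether (-OCH3) but the oxygen has H0, not H1.
(D) has a hydroxyl group (-OH) but the -OH is on an aliphatic carbon, not an aromatic c.
So the answer is (B).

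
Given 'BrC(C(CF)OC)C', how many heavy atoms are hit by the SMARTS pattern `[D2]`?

2

Check the 8 heavy atoms by environment: 2× C (D1) → no; 2× C (D3) → no; 1× C (D2) → match; 1× F (D1) → no; 1× O (D2) → match; 1× Br (D1) → no.
Summing the matching environments: 1 + 1 = 2 matching atoms.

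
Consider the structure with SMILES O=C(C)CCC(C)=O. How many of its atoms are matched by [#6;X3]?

2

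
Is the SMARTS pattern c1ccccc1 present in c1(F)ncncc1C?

No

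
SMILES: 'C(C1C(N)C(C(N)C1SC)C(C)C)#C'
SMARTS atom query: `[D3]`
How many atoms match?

6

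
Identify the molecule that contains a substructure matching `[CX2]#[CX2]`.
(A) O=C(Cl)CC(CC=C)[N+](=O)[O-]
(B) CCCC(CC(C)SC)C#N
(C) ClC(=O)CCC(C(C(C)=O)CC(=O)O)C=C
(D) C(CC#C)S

[CX2]#[CX2] describes a carbon-carbon triple bond (an alkyne).
(A) has a vinyl group (-CH=CH2) but the C=C is a double bond; both carbons are CX3, not CX2.
(B) has a nitrile (-C#N) but the triple bond is C#N, not C#C.
(C) has a vinyl group (-CH=CH2) but the C=C is a double bond; both carbons are CX3, not CX2.
(D) contains an ethynyl group (-C#CH), which satisfies every atom and bond constraint.
So the answer is (D).

D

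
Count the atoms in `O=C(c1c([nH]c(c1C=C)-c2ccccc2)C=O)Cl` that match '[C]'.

The query [C] means: uppercase C matches aliphatic (non-aromatic) carbon only.
Check the 18 heavy atoms by environment: 1× n (aromatic) → no; 10× c (aromatic) → no; 4× C → match; 2× O → no; 1× Cl → no.
That gives 4 matching atoms.

4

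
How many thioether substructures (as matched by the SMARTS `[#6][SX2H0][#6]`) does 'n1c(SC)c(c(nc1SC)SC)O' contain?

3

[#6][SX2H0][#6] is the SMARTS for a thioether: an aliphatic sulfur bridging two carbons with no H on the sulfur.
The molecule carries 3 separate instances of a methylthio ether (-SCH3) meeting every constraint; each maps to a distinct set of atoms, giving 3 matches.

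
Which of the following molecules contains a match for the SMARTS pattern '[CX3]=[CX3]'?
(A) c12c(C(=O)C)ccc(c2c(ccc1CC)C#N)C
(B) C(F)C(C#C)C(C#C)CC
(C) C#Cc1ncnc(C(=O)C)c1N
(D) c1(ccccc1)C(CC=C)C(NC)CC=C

D

[CX3]=[CX3] describes a non-aromatic C=C double bond between two sp2 carbons (an alkene).
(A) has an ethyl group (-CH2CH3) but its C-C bond is a single bond between CX4 carbons, not CX3=CX3.
(B) has an ethynyl group (-C#CH) but the C-C bond is a triple bond, not a double bond.
(C) has an ethynyl group (-C#CH) but the C-C bond is a triple bond, not a double bond.
(D) contains a vinyl group (-CH=CH2), which satisfies every atom and bond constraint.
So the answer is (D).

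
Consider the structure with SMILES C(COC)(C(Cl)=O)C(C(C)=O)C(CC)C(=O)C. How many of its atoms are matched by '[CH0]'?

3

The query [CH0] means: aliphatic carbon with no attached hydrogen.
Check the 17 heavy atoms by environment: 2× C (H2) → no; 3× C (H1) → no; 4× C (H3) → no; 3× C (H0) → match; 4× O (H0) → no; 1× Cl (H0) → no.
That gives 3 matching atoms.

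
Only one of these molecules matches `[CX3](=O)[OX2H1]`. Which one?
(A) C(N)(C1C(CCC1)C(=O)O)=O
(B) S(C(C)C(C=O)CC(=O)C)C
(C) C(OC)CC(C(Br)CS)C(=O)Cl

[CX3](=O)[OX2H1] describes an sp2 carbon double-bonded to O and single-bonded to an -OH oxygen (a carboxylic acid).
(A) contains a carboxylic acid group (-C(=O)OH), which satisfies every atom and bond constraint.
(B) has an aldehyde (-CHO) but there is no singly-bonded oxygen on the carbonyl carbon.
(C) has an acyl chloride (-C(=O)Cl) but the carbonyl is bonded to Cl, not to an -OH oxygen.
So the answer is (A).

A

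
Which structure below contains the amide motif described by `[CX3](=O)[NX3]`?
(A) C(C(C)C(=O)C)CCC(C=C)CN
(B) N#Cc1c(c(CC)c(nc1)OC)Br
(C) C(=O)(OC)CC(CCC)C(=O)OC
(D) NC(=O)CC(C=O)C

[CX3](=O)[NX3] describes a carbonyl carbon bonded to a trivalent nitrogen (an amide).
(A) has a primary amino group (-NH2) but the -NH2 is not attached to a carbonyl carbon.
(B) has a nitrile (-C#N) but the nitrile N is NX1 (triple-bonded), not NX3.
(C) has a methyl-ester group (-C(=O)OCH3) but the carbonyl is bonded to O, not to an NX3 nitrogen.
(D) contains a primary amide (-C(=O)NH2), which satisfies every atom and bond constraint.
So the answer is (D).

D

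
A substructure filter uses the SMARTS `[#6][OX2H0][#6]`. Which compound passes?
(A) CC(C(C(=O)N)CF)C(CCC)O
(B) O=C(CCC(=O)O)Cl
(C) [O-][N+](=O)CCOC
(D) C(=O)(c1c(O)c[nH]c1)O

[#6][OX2H0][#6] describes an aliphatic oxygen bridging two carbons with no H on the oxygen (an ether).
(A) has a hydroxyl group (-OH) but the oxygen has H1, not H0 bridging two carbons.
(B) has a carboxylic acid group (-C(=O)OH) but the -OH oxygen has H1; the =O is OX1, not OX2.
(C) contains a methoxy ether (-OCH3), which satisfies every atom and bond constraint.
(D) has a carboxylic acid group (-C(=O)OH) but the -OH oxygen has H1; the =O is OX1, not OX2.
So the answer is (C).

C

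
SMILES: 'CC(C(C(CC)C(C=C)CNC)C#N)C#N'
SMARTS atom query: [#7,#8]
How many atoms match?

3

The query [#7,#8] means: nitrogen or oxygen (comma = OR).
Check the 16 heavy atoms by environment: 13× C → no; 3× N → match.
That gives 3 matching atoms.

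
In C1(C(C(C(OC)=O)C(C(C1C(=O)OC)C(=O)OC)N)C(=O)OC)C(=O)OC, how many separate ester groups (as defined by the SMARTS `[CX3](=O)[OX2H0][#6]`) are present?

5

[CX3](=O)[OX2H0][#6] is the SMARTS for an ester: a carbonyl carbon bonded to an oxygen that is itself bonded to carbon (no H on that O).
The molecule carries 5 separate instances of a methyl-ester group (-C(=O)OCH3) meeting every constraint; each maps to a distinct set of atoms, giving 5 matches.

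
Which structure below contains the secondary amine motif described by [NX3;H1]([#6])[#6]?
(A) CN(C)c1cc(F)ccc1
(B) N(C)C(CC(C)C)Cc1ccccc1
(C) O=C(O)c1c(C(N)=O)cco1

B

[NX3;H1]([#6])[#6] describes a trivalent nitrogen with one H, bonded to two carbons (a secondary amine).
(A) has a dimethylamino group (-N(CH3)2) but the nitrogen has H0, not H1.
(B) contains an N-methylamino group (-NHCH3), which satisfies every atom and bond constraint.
(C) has a primary amide (-C(=O)NH2) but the -C(=O)NH2 nitrogen has H2, not H1.
So the answer is (B).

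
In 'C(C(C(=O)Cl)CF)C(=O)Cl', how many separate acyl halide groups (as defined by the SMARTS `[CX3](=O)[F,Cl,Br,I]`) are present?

2

[CX3](=O)[F,Cl,Br,I] is the SMARTS for an acyl halide: a carbonyl carbon bonded to a halogen.
The molecule carries 2 separate instances of an acyl chloride (-C(=O)Cl) meeting every constraint; each maps to a distinct set of atoms, giving 2 matches.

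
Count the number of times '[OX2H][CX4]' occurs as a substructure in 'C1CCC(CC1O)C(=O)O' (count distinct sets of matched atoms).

1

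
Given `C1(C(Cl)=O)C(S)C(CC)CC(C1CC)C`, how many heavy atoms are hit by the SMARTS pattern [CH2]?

3

The query [CH2] means: aliphatic carbon with exactly two hydrogens.
Check the 15 heavy atoms by environment: 5× C (H1) → no; 3× C (H2) → match; 3× C (H3) → no; 1× C (H0) → no; 1× O (H0) → no; 1× Cl (H0) → no; 1× S (H1) → no.
That gives 3 matching atoms.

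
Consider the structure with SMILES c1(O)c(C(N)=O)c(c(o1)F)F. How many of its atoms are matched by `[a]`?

5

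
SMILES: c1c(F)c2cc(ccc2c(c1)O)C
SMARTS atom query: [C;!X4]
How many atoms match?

The query [C;!X4] means: aliphatic carbon that does not have four total connections.
Check the 13 heavy atoms by environment: 10× c (aromatic, X3) → no; 1× C (X4) → no; 1× F (X1) → no; 1× O (X2) → no.
No environment satisfies the query, so 0 matching atoms.

0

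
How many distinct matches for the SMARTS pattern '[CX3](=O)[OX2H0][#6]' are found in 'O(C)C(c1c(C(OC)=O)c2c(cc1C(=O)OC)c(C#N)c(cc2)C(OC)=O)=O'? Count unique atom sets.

4

[CX3](=O)[OX2H0][#6] is the SMARTS for an ester: a carbonyl carbon bonded to an oxygen that is itself bonded to carbon (no H on that O).
The molecule carries 4 separate instances of a methyl-ester group (-C(=O)OCH3) meeting every constraint; each maps to a distinct set of atoms, giving 4 matches.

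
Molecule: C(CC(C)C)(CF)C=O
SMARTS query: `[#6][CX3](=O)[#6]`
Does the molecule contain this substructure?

No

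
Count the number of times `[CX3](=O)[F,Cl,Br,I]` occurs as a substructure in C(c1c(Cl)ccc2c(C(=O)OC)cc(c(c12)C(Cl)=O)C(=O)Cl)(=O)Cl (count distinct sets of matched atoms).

[CX3](=O)[F,Cl,Br,I] is the SMARTS for an acyl halide: a carbonyl carbon bonded to a halogen.
The molecule carries 3 separate instances of an acyl chloride (-C(=O)Cl) meeting every constraint; each maps to a distinct set of atoms, giving 3 matches.

3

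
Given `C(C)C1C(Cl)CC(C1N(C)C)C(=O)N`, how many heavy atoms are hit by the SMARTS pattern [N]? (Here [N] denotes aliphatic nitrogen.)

2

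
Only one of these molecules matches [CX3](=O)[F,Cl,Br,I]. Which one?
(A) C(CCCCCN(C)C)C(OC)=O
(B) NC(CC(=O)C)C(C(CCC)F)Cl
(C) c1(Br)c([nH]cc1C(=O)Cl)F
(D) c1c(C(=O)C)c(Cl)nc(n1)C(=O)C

[CX3](=O)[F,Cl,Br,I] describes a carbonyl carbon bonded to a halogen (an acyl halide).
(A) has a methyl-ester group (-C(=O)OCH3) but the carbonyl is bonded to -O-C, not to a halogen.
(B) has a chloro substituent but the Cl is not on a carbonyl carbon.
(C) contains an acyl chloride (-C(=O)Cl), which satisfies every atom and bond constraint.
(D) has a chloro substituent but the Cl is not on a carbonyl carbon.
So the answer is (C).

C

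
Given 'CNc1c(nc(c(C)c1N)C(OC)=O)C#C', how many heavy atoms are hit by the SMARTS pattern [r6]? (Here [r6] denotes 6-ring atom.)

The query [r6] means: r6 matches atoms in a six-membered ring.
Check the 16 heavy atoms by environment: 1× n (aromatic, in 6-ring) → match; 5× c (aromatic, in 6-ring) → match; 2× N (acyclic) → no; 6× C (acyclic) → no; 2× O (acyclic) → no.
Summing the matching environments: 1 + 5 = 6 matching atoms.

6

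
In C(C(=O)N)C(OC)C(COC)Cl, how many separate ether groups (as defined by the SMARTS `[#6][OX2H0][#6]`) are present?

2

[#6][OX2H0][#6] is the SMARTS for an ether: an aliphatic oxygen bridging two carbons with no H on the oxygen.
The molecule carries 2 separate instances of a methoxy ether (-OCH3) meeting every constraint; each maps to a distinct set of atoms, giving 2 matches.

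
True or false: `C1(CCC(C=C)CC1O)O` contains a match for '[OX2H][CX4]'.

The pattern [OX2H][CX4] describes a hydroxyl oxygen bound to an sp3 (X4) carbon — an aliphatic alcohol.
The molecule carries a hydroxyl group (-OH), whose atoms satisfy every constraint of the query, so the pattern matches.

True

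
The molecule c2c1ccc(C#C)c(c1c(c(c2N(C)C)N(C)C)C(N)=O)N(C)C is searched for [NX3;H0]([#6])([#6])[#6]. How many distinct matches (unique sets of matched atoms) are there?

3

[NX3;H0]([#6])([#6])[#6] is the SMARTS for a tertiary amine: a trivalent nitrogen with no H, bonded to three carbons.
The molecule carries 3 separate instances of a dimethylamino group (-N(CH3)2) meeting every constraint; each maps to a distinct set of atoms, giving 3 matches.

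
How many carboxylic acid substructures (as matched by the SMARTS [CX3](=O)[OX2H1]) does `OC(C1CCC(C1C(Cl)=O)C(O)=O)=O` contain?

2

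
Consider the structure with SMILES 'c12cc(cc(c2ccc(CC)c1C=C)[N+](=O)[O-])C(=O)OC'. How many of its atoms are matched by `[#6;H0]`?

The query [#6;H0] means: any carbon with no attached hydrogen.
Check the 21 heavy atoms by environment: 6× c (aromatic, H0) → match; 4× c (aromatic, H1) → no; 2× C (H2) → no; 2× C (H3) → no; 1× C (H1) → no; 1× C (H0) → match; 3× O (H0) → no; 1× N (charge +1, H0) → no; 1× O (charge -1, H0) → no.
Summing the matching environments: 6 + 1 = 7 matching atoms.

7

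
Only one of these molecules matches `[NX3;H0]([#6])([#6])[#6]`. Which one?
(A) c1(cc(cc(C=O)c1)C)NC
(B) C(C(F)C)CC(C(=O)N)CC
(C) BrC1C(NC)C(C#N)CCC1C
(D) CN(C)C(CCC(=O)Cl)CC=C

D

[NX3;H0]([#6])([#6])[#6] describes a trivalent nitrogen with no H, bonded to three carbons (a tertiary amine).
(A) has an N-methylamino group (-NHCH3) but the nitrogen still has one H (H1), not H0.
(B) has a primary amide (-C(=O)NH2) but the amide nitrogen has H2 and only one carbon neighbour.
(C) has an N-methylamino group (-NHCH3) but the nitrogen still has one H (H1), not H0.
(D) contains a dimethylamino group (-N(CH3)2), which satisfies every atom and bond constraint.
So the answer is (D).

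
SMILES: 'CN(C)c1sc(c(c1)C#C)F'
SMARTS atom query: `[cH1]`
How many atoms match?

Check the 11 heavy atoms by environment: 1× s (aromatic, H0) → no; 3× c (aromatic, H0) → no; 1× c (aromatic, H1) → match; 1× N (H0) → no; 2× C (H3) → no; 1× F (H0) → no; 1× C (H0) → no; 1× C (H1) → no.
That gives 1 matching atom.

1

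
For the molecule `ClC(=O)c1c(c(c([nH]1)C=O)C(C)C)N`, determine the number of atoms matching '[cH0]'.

4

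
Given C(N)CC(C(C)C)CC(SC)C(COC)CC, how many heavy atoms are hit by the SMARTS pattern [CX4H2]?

The query [CX4H2] means: sp3 carbon (X4) with exactly two hydrogens.
Check the 17 heavy atoms by environment: 5× C (H2, X4) → match; 4× C (H1, X4) → no; 1× S (H0, X2) → no; 5× C (H3, X4) → no; 1× O (H0, X2) → no; 1× N (H2, X3) → no.
That gives 5 matching atoms.

5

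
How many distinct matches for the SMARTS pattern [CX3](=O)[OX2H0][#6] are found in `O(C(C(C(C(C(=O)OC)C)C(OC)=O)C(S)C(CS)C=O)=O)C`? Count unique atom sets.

[CX3](=O)[OX2H0][#6] is the SMARTS for an ester: a carbonyl carbon bonded to an oxygen that is itself bonded to carbon (no H on that O).
The molecule carries 3 separate instances of a methyl-ester group (-C(=O)OCH3) meeting every constraint; each maps to a distinct set of atoms, giving 3 matches.

3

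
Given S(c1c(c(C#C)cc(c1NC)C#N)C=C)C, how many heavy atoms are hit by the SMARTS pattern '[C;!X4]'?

Check the 16 heavy atoms by environment: 6× c (aromatic, X3) → no; 3× C (X2) → match; 2× C (X3) → match; 1× N (X1) → no; 1× S (X2) → no; 2× C (X4) → no; 1× N (X3) → no.
Summing the matching environments: 3 + 2 = 5 matching atoms.

5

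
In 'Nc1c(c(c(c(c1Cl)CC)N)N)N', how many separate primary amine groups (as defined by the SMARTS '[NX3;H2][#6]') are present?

4

[NX3;H2][#6] is the SMARTS for a primary amine: a trivalent nitrogen with two H attached to carbon.
The molecule carries 4 separate instances of a primary amino group (-NH2) meeting every constraint; each maps to a distinct set of atoms, giving 4 matches.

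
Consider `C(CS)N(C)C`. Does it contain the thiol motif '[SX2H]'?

The pattern [SX2H] describes an aliphatic sulfur with two connections, one being H — a thiol.
The molecule carries a thiol (-SH), whose atoms satisfy every constraint of the query, so the pattern matches.

Yes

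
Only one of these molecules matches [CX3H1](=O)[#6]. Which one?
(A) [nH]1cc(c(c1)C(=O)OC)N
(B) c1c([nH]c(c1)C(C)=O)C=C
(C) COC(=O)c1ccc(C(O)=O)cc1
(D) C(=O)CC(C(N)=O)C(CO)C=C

D

[CX3H1](=O)[#6] describes an sp2 carbon with one H, double-bonded to O and single-bonded to carbon (an aldehyde).
(A) has a methyl-ester group (-C(=O)OCH3) but the carbonyl carbon has H0, not H1.
(B) has an acetyl/ketone group (-C(=O)CH3) but the carbonyl carbon has H0 (two carbon neighbours), not H1.
(C) has a carboxylic acid group (-C(=O)OH) but the carbonyl carbon has H0 and is bonded to O, not H1.
(D) contains an aldehyde (-CHO), which satisfies every atom and bond constraint.
So the answer is (D).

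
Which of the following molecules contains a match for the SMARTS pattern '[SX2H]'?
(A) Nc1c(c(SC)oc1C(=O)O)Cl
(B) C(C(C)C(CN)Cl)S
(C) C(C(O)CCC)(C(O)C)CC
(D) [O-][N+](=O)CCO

[SX2H] describes an aliphatic sulfur with two connections, one being H (a thiol).
(A) has a methylthio ether (-SCH3) but the sulfur has H0 (bonded to two carbons), not H1.
(B) contains a thiol (-SH), which satisfies every atom and bond constraint.
(C) has a hydroxyl group (-OH) but it is an -OH, not an -SH.
(D) has a hydroxyl group (-OH) but it is an -OH, not an -SH.
So the answer is (B).

B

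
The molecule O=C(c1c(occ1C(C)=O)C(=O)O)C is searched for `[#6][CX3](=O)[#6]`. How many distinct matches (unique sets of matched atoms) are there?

2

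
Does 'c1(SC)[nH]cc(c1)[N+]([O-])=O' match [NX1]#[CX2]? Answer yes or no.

The pattern [NX1]#[CX2] describes a nitrogen triple-bonded to a two-connected carbon — a nitrile.
The closest candidate here is a nitro group (-[N+](=O)[O-]), but there is no C#N triple bond. No other fragment satisfies the full query, so there is no match.

No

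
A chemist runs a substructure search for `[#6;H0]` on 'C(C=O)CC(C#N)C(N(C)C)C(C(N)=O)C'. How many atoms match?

The query [#6;H0] means: any carbon with no attached hydrogen.
Check the 16 heavy atoms by environment: 2× C (H2) → no; 4× C (H1) → no; 3× C (H3) → no; 2× N (H0) → no; 2× C (H0) → match; 2× O (H0) → no; 1× N (H2) → no.
That gives 2 matching atoms.

2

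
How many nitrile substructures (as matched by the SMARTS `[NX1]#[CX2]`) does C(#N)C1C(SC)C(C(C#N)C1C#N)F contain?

3

[NX1]#[CX2] is the SMARTS for a nitrile: a nitrogen triple-bonded to a two-connected carbon.
The molecule carries 3 separate instances of a nitrile (-C#N) meeting every constraint; each maps to a distinct set of atoms, giving 3 matches.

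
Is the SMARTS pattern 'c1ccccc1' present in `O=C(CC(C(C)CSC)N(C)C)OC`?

No

The pattern c1ccccc1 describes six aromatic carbons in a ring — a benzene ring.
The closest candidate here is a methyl group (-CH3), but no six-membered all-carbon aromatic ring is present. No other fragment satisfies the full query, so there is no match.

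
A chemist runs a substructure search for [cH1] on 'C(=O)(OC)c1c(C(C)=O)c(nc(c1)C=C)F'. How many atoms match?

1

Check the 16 heavy atoms by environment: 1× n (aromatic, H0) → no; 4× c (aromatic, H0) → no; 1× c (aromatic, H1) → match; 2× C (H0) → no; 3× O (H0) → no; 2× C (H3) → no; 1× F (H0) → no; 1× C (H1) → no; 1× C (H2) → no.
That gives 1 matching atom.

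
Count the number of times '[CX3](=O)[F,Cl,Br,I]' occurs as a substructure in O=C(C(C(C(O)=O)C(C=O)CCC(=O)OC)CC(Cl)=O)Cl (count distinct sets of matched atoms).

2

[CX3](=O)[F,Cl,Br,I] is the SMARTS for an acyl halide: a carbonyl carbon bonded to a halogen.
The molecule carries 2 separate instances of an acyl chloride (-C(=O)Cl) meeting every constraint; each maps to a distinct set of atoms, giving 2 matches.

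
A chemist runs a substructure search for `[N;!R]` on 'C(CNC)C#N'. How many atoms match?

The query [N;!R] means: aliphatic nitrogen not in a ring.
Check the 6 heavy atoms by environment: 4× C (acyclic) → no; 2× N (acyclic) → match.
That gives 2 matching atoms.

2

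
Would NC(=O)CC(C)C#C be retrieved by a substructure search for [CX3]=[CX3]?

No

The pattern [CX3]=[CX3] describes a non-aromatic C=C double bond between two sp2 carbons — an alkene.
The closest candidate here is an ethynyl group (-C#CH), but the C-C bond is a triple bond, not a double bond. No other fragment satisfies the full query, so there is no match.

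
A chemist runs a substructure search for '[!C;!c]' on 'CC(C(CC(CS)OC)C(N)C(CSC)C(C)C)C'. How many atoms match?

4

The query [!C;!c] means: neither aliphatic nor aromatic carbon — same as [!#6].
Check the 19 heavy atoms by environment: 15× C → no; 1× O → match; 2× S → match; 1× N → match.
Summing the matching environments: 1 + 2 + 1 = 4 matching atoms.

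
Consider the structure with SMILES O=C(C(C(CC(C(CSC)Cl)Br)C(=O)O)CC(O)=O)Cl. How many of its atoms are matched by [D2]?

The query [D2] means: atom with exactly two heavy-atom neighbours.
Check the 20 heavy atoms by environment: 3× C (D2) → match; 7× C (D3) → no; 5× O (D1) → no; 1× S (D2) → match; 1× C (D1) → no; 1× Br (D1) → no; 2× Cl (D1) → no.
Summing the matching environments: 3 + 1 = 4 matching atoms.

4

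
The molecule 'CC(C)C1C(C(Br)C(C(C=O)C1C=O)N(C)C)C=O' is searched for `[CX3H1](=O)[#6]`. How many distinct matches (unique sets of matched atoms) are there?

3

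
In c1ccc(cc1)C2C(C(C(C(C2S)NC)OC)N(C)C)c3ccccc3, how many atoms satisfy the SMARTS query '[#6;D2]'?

The query [#6;D2] means: any carbon bonded to exactly two heavy atoms.
Check the 26 heavy atoms by environment: 6× C (D3) → no; 1× S (D1) → no; 1× O (D2) → no; 4× C (D1) → no; 2× c (aromatic, D3) → no; 10× c (aromatic, D2) → match; 1× N (D2) → no; 1× N (D3) → no.
That gives 10 matching atoms.

10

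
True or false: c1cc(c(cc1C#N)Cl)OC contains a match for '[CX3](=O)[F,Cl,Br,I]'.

The pattern [CX3](=O)[F,Cl,Br,I] describes a carbonyl carbon bonded to a halogen — an acyl halide.
The closest candidate here is a chloro substituent, but the Cl is not on a carbonyl carbon. No other fragment satisfies the full query, so there is no match.

False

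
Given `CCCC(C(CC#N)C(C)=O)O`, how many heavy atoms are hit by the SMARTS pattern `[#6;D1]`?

Check the 12 heavy atoms by environment: 4× C (D2) → no; 3× C (D3) → no; 2× C (D1) → match; 2× O (D1) → no; 1× N (D1) → no.
That gives 2 matching atoms.

2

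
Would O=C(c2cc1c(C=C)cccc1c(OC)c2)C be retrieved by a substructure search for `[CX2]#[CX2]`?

The pattern [CX2]#[CX2] describes a carbon-carbon triple bond — an alkyne.
The closest candidate here is a vinyl group (-CH=CH2), but the C=C is a double bond; both carbons are CX3, not CX2. No other fragment satisfies the full query, so there is no match.

No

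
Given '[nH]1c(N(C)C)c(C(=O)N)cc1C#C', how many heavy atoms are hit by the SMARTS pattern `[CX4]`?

The query [CX4] means: C with X4: aliphatic carbon with exactly 4 total connections (bonds + H).
Check the 13 heavy atoms by environment: 1× n (aromatic, X3) → no; 4× c (aromatic, X3) → no; 1× C (X3) → no; 1× O (X1) → no; 2× N (X3) → no; 2× C (X2) → no; 2× C (X4) → match.
That gives 2 matching atoms.

2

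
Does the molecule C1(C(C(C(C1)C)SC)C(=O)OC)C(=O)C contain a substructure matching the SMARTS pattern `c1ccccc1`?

The pattern c1ccccc1 describes six aromatic carbons in a ring — a benzene ring.
The closest candidate here is a methyl group (-CH3), but no six-membered all-carbon aromatic ring is present. No other fragment satisfies the full query, so there is no match.

No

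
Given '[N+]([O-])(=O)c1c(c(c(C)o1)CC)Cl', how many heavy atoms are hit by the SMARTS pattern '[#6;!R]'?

3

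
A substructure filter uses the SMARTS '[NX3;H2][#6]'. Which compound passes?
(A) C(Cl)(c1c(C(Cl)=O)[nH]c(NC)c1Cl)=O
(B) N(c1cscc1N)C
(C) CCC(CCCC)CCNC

B

[NX3;H2][#6] describes a trivalent nitrogen with two H attached to carbon (a primary amine).
(A) has an N-methylamino group (-NHCH3) but the nitrogen bears two carbons and only one H (H1), not H2.
(B) contains a primary amino group (-NH2), which satisfies every atom and bond constraint.
(C) has an N-methylamino group (-NHCH3) but the nitrogen bears two carbons and only one H (H1), not H2.
So the answer is (B).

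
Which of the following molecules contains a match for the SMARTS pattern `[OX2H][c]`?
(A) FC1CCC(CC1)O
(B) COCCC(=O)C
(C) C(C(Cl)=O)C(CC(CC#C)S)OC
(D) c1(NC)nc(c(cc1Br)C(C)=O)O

D

[OX2H][c] describes a hydroxyl oxygen attached to an aromatic carbon (a phenol).
(A) has a hydroxyl group (-OH) but the -OH is on an aliphatic carbon, not an aromatic c.
(B) has a methoxy ether (-OCH3) but the oxygen has H0, not H1.
(C) has a methoxy ether (-OCH3) but the oxygen has H0, not H1.
(D) contains a hydroxyl group (-OH), which satisfies every atom and bond constraint.
So the answer is (D).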